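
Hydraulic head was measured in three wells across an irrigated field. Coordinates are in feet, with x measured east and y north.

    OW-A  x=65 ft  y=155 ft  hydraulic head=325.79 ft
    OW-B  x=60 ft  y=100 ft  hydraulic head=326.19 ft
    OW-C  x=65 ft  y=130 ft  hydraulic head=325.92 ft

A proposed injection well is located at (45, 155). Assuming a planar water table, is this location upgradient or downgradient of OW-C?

Taking OW-A as reference: OW-B−OW-A = (-5, -55, +0.40); OW-C−OW-A = (0, -25, +0.13).
Solve a·Δx + b·Δy = Δh: det = (-5)·(-25) − 0·(-55) = 125.
∂h/∂x = [(+0.40)·(-25) − (+0.13)·(-55)] / 125 = -0.02280
∂h/∂y = [(-5)·(+0.13) − 0·(+0.40)] / 125 = -0.005200
Head at (45, 155) = 325.79 + (-0.02280)·(-20) + (-0.005200)·(0) = 326.25 ft.
That is higher than the 325.92 ft at OW-C, so the point is upgradient.

upgradient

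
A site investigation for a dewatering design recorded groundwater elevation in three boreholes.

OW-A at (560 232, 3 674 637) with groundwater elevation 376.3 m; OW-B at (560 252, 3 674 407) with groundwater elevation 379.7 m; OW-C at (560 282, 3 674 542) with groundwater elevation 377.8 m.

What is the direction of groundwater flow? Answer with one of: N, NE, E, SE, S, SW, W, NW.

N

Three-point gradient (reference OW-A): Δ to OW-B = (20, -230, +3.4), Δ to OW-C = (50, -95, +1.5).
∂h/∂x = +0.002292, ∂h/∂y = -0.01458 (det = 9600).
Flow = −∇h = (-0.002292 east, +0.01458 north), which points north.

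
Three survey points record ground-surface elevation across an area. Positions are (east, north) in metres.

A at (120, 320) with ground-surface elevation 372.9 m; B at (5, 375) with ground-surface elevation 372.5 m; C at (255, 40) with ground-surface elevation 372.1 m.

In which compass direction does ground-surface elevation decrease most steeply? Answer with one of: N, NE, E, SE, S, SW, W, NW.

Taking A as reference: B−A = (-115, 55, -0.4); C−A = (135, -280, -0.8).
Determinant of the coordinate differences = (-115)·(-280) − 135·55 = 24775.
∂z/∂x = [(-0.4)·(-280) − (-0.8)·55] / 24775 = +0.006297
∂z/∂y = [(-115)·(-0.8) − 135·(-0.4)] / 24775 = +0.005893
Steepest decrease is along −∇f = (-0.006297 E, -0.005893 N) → southwest.

SW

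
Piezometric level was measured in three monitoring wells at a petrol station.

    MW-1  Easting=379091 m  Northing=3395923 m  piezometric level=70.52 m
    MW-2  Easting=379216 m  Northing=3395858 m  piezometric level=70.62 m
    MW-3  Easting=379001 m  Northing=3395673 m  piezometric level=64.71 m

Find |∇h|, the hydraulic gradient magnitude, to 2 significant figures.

0.022

Three-point gradient (reference MW-1): Δ to MW-2 = (125, -65, +0.10), Δ to MW-3 = (-90, -250, -5.81).
∂h/∂x = +0.01085, ∂h/∂y = +0.01933 (det = -37100).
|∇h| = √(0.01085² + 0.01933²) = 0.02217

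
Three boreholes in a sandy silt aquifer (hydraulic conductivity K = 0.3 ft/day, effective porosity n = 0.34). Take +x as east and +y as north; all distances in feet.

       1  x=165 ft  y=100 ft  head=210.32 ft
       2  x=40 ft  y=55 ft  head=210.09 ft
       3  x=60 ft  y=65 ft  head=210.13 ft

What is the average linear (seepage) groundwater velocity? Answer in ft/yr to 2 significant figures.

Differences from 1: to 2 (Δx, Δy, Δh) = (-125, -45, -0.23); to 3 = (-105, -35, -0.19).
Solve a·Δx + b·Δy = Δh: det = (-125)·(-35) − (-105)·(-45) = -350.
∂h/∂x = [(-0.23)·(-35) − (-0.19)·(-45)] / -350 = +0.001429
∂h/∂y = [(-125)·(-0.19) − (-105)·(-0.23)] / -350 = +0.001143
|∇h| = √(0.001429² + 0.001143²) = 0.00183
Seepage velocity v = K·i/n = 0.3 × 0.00183 / 0.34 = 0.001615 ft/day = 0.5899 ft/yr.

0.59 ft/yr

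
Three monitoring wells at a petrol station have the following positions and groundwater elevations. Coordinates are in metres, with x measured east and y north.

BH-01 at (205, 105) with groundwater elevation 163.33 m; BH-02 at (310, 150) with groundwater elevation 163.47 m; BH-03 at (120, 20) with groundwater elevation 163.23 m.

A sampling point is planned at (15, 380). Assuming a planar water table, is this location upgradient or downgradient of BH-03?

Three-point gradient (reference BH-01): Δ to BH-02 = (105, 45, +0.14), Δ to BH-03 = (-85, -85, -0.10).
∂h/∂x = +0.001451, ∂h/∂y = -0.0002745 (det = -5100).
Head at (15, 380) = 163.33 + (+0.001451)·(-190) + (-0.0002745)·(275) = 162.98 m.
That is lower than the 163.23 m at BH-03, so the point is downgradient.

downgradient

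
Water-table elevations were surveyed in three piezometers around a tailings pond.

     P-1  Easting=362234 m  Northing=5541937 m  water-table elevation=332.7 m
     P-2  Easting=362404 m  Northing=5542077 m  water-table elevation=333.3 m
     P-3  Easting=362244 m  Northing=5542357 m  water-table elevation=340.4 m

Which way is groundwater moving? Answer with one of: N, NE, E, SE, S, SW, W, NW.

SE

Taking P-1 as reference: P-2−P-1 = (170, 140, +0.6); P-3−P-1 = (10, 420, +7.7).
Determinant of the coordinate differences = 170·420 − 10·140 = 70000.
∂h/∂x = [(+0.6)·420 − (+7.7)·140] / 70000 = -0.01180
∂h/∂y = [170·(+7.7) − 10·(+0.6)] / 70000 = +0.01861
Flow = −∇h = (+0.01180 east, -0.01861 north), which points southeast.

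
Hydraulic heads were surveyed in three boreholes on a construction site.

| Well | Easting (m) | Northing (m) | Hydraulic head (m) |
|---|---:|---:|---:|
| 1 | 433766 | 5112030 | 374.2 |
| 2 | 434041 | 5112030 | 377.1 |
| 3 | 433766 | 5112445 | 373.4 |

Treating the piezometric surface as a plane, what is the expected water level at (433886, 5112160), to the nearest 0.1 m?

∂h/∂x = (377.1 − 374.2) / (434041 − 433766) = +0.01055
∂h/∂y = (373.4 − 374.2) / (5112445 − 5112030) = -0.001928
h(433886, 5112160) = 374.2 + (+0.01055)·(120) + (-0.001928)·(130) = 374.2 +1.265 -0.251 = 375.215 m.

375.2 m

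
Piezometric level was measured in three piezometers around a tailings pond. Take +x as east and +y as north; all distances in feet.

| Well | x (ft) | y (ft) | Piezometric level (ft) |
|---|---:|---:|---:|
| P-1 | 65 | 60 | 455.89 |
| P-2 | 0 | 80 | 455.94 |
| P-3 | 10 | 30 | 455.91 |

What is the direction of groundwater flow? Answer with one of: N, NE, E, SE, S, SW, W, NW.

Taking P-1 as reference: P-2−P-1 = (-65, 20, +0.05); P-3−P-1 = (-55, -30, +0.02).
Solve a·Δx + b·Δy = Δh: det = (-65)·(-30) − (-55)·20 = 3050.
∂h/∂x = [(+0.05)·(-30) − (+0.02)·20] / 3050 = -0.0006230
∂h/∂y = [(-65)·(+0.02) − (-55)·(+0.05)] / 3050 = +0.0004754
Flow = −∇h = (+0.0006230 east, -0.0004754 north), which points southeast.

SE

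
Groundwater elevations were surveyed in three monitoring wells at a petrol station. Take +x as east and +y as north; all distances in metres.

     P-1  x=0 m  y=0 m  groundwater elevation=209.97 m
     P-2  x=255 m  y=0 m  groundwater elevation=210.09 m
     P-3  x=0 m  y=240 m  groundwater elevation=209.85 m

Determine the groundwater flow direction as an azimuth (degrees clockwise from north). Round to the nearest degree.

∂h/∂x = (210.09 − 209.97) / (255 − 0) = +0.0004706
∂h/∂y = (209.85 − 209.97) / (240 − 0) = -0.0005000
Flow direction (−∇h) has components (-0.0004706 E, +0.0005000 N).
Azimuth = atan2(E, N) = atan2(-0.0004706, +0.0005000) = 316.7° ≈ 317°.

317°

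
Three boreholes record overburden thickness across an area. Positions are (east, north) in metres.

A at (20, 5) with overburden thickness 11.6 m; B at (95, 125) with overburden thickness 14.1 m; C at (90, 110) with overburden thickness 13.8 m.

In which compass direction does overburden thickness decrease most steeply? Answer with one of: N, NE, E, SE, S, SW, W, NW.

Differences from A: to B (Δx, Δy, Δh) = (75, 120, +2.5); to C = (70, 105, +2.2).
Solve a·Δx + b·Δy = Δd: det = 75·105 − 70·120 = -525.
∂d/∂x = [(+2.5)·105 − (+2.2)·120] / -525 = +0.002857
∂d/∂y = [75·(+2.2) − 70·(+2.5)] / -525 = +0.01905
Steepest decrease is along −∇f = (-0.002857 E, -0.01905 N) → south.

S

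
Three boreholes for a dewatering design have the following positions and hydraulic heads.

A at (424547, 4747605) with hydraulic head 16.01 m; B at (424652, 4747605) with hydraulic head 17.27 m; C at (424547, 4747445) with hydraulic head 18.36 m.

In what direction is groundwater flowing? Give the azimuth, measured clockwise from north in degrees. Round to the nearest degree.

321°

∂h/∂x = (17.27 − 16.01) / (424652 − 424547) = +0.01200
∂h/∂y = (18.36 − 16.01) / (4747445 − 4747605) = -0.01469
Flow direction (−∇h) has components (-0.01200 E, +0.01469 N).
Azimuth = atan2(E, N) = atan2(-0.01200, +0.01469) = 320.8° ≈ 321°.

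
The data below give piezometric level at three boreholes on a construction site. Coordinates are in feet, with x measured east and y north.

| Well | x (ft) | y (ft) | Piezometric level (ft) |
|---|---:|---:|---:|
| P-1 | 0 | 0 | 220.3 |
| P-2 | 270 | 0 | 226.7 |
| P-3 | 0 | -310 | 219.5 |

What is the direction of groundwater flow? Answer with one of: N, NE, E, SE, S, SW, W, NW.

W

∂h/∂x = (226.7 − 220.3) / (270 − 0) = +0.02370
∂h/∂y = (219.5 − 220.3) / (-310 − 0) = +0.002581
Flow = −∇h = (-0.02370 east, -0.002581 north), which points west.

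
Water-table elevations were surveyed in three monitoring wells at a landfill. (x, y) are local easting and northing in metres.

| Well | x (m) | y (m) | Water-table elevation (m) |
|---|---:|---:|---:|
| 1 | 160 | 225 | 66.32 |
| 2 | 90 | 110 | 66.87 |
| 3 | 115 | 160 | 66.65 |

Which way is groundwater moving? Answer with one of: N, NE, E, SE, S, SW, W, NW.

Differences from 1: to 2 (Δx, Δy, Δh) = (-70, -115, +0.55); to 3 = (-45, -65, +0.33).
Determinant of the coordinate differences = (-70)·(-65) − (-45)·(-115) = -625.
∂h/∂x = [(+0.55)·(-65) − (+0.33)·(-115)] / -625 = -0.003520
∂h/∂y = [(-70)·(+0.33) − (-45)·(+0.55)] / -625 = -0.002640
Flow = −∇h = (+0.003520 east, +0.002640 north), which points northeast.

NE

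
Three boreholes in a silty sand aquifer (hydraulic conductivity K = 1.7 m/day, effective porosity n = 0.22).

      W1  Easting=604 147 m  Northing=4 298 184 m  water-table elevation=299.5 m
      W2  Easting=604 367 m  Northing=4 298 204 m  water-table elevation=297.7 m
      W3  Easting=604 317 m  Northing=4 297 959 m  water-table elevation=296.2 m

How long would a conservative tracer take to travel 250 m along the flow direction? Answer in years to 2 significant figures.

7.4 years

Differences from W1: to W2 (Δx, Δy, Δh) = (220, 20, -1.8); to W3 = (170, -225, -3.3).
Determinant of the coordinate differences = 220·(-225) − 170·20 = -52900.
∂h/∂x = [(-1.8)·(-225) − (-3.3)·20] / -52900 = -0.008904
∂h/∂y = [220·(-3.3) − 170·(-1.8)] / -52900 = +0.007940
|∇h| = √(-0.008904² + 0.007940²) = 0.01193
Seepage velocity v = K·i/n = 1.7 × 0.01193 / 0.22 = 0.09219 m/day.
t = 250 / 0.09219 = 2712 days = 7.43 years.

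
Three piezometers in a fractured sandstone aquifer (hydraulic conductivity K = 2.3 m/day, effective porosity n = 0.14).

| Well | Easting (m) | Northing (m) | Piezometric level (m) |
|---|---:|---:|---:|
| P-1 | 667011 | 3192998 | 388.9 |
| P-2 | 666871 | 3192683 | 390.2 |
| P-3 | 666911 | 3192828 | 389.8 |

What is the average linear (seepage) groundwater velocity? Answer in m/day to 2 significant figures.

0.13 m/day

Differences from P-1: to P-2 (Δx, Δy, Δh) = (-140, -315, +1.3); to P-3 = (-100, -170, +0.9).
Solve a·Δx + b·Δy = Δh: det = (-140)·(-170) − (-100)·(-315) = -7700.
∂h/∂x = [(+1.3)·(-170) − (+0.9)·(-315)] / -7700 = -0.008117
∂h/∂y = [(-140)·(+0.9) − (-100)·(+1.3)] / -7700 = -0.0005195
|∇h| = √(-0.008117² + -0.0005195²) = 0.008134
Seepage velocity v = K·i/n = 2.3 × 0.008134 / 0.14 = 0.1336 m/day.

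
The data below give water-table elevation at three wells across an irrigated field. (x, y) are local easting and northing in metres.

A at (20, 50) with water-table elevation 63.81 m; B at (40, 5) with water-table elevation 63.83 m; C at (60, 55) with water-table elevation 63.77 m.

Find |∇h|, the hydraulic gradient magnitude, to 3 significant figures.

0.00123

Differences from A: to B (Δx, Δy, Δh) = (20, -45, +0.02); to C = (40, 5, -0.04).
Solve a·Δx + b·Δy = Δh: det = 20·5 − 40·(-45) = 1900.
∂h/∂x = [(+0.02)·5 − (-0.04)·(-45)] / 1900 = -0.0008947
∂h/∂y = [20·(-0.04) − 40·(+0.02)] / 1900 = -0.0008421
|∇h| = √(-0.0008947² + -0.0008421²) = 0.001229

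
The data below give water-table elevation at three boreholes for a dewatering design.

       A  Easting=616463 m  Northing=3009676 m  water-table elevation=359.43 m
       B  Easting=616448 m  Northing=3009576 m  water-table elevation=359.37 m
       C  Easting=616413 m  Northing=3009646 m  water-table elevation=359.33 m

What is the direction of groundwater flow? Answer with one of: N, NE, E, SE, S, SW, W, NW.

Taking A as reference: B−A = (-15, -100, -0.06); C−A = (-50, -30, -0.10).
Solve a·Δx + b·Δy = Δh: det = (-15)·(-30) − (-50)·(-100) = -4550.
∂h/∂x = [(-0.06)·(-30) − (-0.10)·(-100)] / -4550 = +0.001802
∂h/∂y = [(-15)·(-0.10) − (-50)·(-0.06)] / -4550 = +0.0003297
Flow = −∇h = (-0.001802 east, -0.0003297 north), which points west.

W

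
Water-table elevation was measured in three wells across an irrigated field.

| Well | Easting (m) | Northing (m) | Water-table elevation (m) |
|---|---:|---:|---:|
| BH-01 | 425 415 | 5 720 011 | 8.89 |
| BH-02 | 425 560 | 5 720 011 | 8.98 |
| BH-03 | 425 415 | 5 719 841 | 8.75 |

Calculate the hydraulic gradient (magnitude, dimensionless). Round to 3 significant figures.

0.00103

∂h/∂x = (8.98 − 8.89) / (425560 − 425415) = +0.0006207
∂h/∂y = (8.75 − 8.89) / (5719841 − 5720011) = +0.0008235
|∇h| = √(0.0006207² + 0.0008235²) = 0.001031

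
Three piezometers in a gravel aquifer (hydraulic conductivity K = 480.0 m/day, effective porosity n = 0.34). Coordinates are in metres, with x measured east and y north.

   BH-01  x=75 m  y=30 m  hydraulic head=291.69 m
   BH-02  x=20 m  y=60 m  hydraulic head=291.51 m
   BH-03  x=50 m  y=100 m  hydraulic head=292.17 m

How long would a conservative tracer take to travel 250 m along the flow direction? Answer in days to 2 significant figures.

13 days

Three-point gradient (reference BH-01): Δ to BH-02 = (-55, 30, -0.18), Δ to BH-03 = (-25, 70, +0.48).
∂h/∂x = +0.008710, ∂h/∂y = +0.009968 (det = -3100).
|∇h| = √(0.008710² + 0.009968²) = 0.01324
Seepage velocity v = K·i/n = 480.0 × 0.01324 / 0.34 = 18.69 m/day.
t = 250 / 18.69 = 13.38 days.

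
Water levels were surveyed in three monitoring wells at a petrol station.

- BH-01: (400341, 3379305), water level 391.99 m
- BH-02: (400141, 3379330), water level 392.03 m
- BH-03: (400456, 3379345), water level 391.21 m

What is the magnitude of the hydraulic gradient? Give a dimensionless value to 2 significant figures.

0.014

Differences from BH-01: to BH-02 (Δx, Δy, Δh) = (-200, 25, +0.04); to BH-03 = (115, 40, -0.78).
Determinant of the coordinate differences = (-200)·40 − 115·25 = -10875.
∂h/∂x = [(+0.04)·40 − (-0.78)·25] / -10875 = -0.001940
∂h/∂y = [(-200)·(-0.78) − 115·(+0.04)] / -10875 = -0.01392
|∇h| = √(-0.001940² + -0.01392²) = 0.01405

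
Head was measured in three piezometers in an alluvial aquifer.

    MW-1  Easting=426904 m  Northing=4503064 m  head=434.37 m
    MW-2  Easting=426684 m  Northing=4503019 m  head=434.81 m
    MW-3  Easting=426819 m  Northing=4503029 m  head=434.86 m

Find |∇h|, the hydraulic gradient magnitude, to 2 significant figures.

0.018

Differences from MW-1: to MW-2 (Δx, Δy, Δh) = (-220, -45, +0.44); to MW-3 = (-85, -35, +0.49).
Solve a·Δx + b·Δy = Δh: det = (-220)·(-35) − (-85)·(-45) = 3875.
∂h/∂x = [(+0.44)·(-35) − (+0.49)·(-45)] / 3875 = +0.001716
∂h/∂y = [(-220)·(+0.49) − (-85)·(+0.44)] / 3875 = -0.01817
|∇h| = √(0.001716² + -0.01817²) = 0.01825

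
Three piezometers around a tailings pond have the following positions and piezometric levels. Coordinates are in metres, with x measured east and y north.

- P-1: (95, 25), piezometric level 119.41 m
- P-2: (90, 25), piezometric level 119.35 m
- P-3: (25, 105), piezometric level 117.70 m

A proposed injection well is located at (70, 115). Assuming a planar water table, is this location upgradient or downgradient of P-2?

downgradient

Three-point gradient (reference P-1): Δ to P-2 = (-5, 0, -0.06), Δ to P-3 = (-70, 80, -1.71).
∂h/∂x = +0.01200, ∂h/∂y = -0.01087 (det = -400).
Head at (70, 115) = 119.41 + (+0.01200)·(-25) + (-0.01087)·(90) = 118.13 m.
That is lower than the 119.35 m at P-2, so the point is downgradient.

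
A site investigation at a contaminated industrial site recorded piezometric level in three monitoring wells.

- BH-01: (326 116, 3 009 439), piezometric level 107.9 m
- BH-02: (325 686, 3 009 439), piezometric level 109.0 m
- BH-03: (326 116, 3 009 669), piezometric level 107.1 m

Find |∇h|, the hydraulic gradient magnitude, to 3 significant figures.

∂h/∂x = (109.0 − 107.9) / (325686 − 326116) = -0.002558
∂h/∂y = (107.1 − 107.9) / (3009669 − 3009439) = -0.003478
|∇h| = √(-0.002558² + -0.003478²) = 0.004317

0.00432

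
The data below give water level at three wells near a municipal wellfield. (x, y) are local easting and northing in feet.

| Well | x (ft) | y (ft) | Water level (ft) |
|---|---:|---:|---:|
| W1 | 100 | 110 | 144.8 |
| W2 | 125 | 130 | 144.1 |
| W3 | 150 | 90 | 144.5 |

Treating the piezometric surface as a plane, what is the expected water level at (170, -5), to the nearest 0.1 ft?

146.0 ft

With h = a·x + b·y + c and W1 as origin, the differences give:
  25·a + 20·b = -0.7
  50·a + (-20)·b = -0.3
Eliminate b (×(-20) and ×20, subtract): -1500·a = 20.00 → a = ∂h/∂x = -0.01333
Back-substitute: b = ∂h/∂y = -0.01833.
h(170, -5) = 144.8 + (-0.01333)·(70) + (-0.01833)·(-115) = 144.8 -0.933 +2.108 = 145.975 ft.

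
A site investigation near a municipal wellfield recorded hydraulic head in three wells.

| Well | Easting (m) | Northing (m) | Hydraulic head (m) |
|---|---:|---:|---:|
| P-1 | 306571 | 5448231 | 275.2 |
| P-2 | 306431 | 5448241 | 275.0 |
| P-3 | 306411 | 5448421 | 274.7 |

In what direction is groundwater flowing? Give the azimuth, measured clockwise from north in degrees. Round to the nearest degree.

Three-point gradient (reference P-1): Δ to P-2 = (-140, 10, -0.2), Δ to P-3 = (-160, 190, -0.5).
∂h/∂x = +0.001320, ∂h/∂y = -0.001520 (det = -25000).
Flow direction (−∇h) has components (-0.001320 E, +0.001520 N).
Azimuth = atan2(E, N) = atan2(-0.001320, +0.001520) = 319.0° ≈ 319°.

319°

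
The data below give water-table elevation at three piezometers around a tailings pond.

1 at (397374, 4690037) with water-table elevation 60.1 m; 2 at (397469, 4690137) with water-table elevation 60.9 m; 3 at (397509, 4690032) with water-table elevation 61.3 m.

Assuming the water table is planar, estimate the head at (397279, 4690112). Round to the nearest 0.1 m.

59.2 m

Taking 1 as reference: 2−1 = (95, 100, +0.8); 3−1 = (135, -5, +1.2).
Solve a·Δx + b·Δy = Δh: det = 95·(-5) − 135·100 = -13975.
∂h/∂x = [(+0.8)·(-5) − (+1.2)·100] / -13975 = +0.008873
∂h/∂y = [95·(+1.2) − 135·(+0.8)] / -13975 = -0.0004293
h(397279, 4690112) = 60.1 + (+0.008873)·(-95) + (-0.0004293)·(75) = 60.1 -0.843 -0.032 = 59.225 m.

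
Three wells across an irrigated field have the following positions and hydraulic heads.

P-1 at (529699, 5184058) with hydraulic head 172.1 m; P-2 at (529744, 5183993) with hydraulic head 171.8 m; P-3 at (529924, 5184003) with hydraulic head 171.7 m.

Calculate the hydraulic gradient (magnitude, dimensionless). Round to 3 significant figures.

Taking P-1 as reference: P-2−P-1 = (45, -65, -0.3); P-3−P-1 = (225, -55, -0.4).
Solve a·Δx + b·Δy = Δh: det = 45·(-55) − 225·(-65) = 12150.
∂h/∂x = [(-0.3)·(-55) − (-0.4)·(-65)] / 12150 = -0.0007819
∂h/∂y = [45·(-0.4) − 225·(-0.3)] / 12150 = +0.004074
|∇h| = √(-0.0007819² + 0.004074²) = 0.004148

0.00415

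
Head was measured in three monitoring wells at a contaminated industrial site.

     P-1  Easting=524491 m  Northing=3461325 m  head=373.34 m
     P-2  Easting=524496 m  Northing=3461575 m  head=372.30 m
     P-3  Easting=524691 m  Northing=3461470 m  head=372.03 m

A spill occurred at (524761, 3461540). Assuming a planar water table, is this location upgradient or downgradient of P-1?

Taking P-1 as reference: P-2−P-1 = (5, 250, -1.04); P-3−P-1 = (200, 145, -1.31).
Solve a·Δx + b·Δy = Δh: det = 5·145 − 200·250 = -49275.
∂h/∂x = [(-1.04)·145 − (-1.31)·250] / -49275 = -0.003586
∂h/∂y = [5·(-1.31) − 200·(-1.04)] / -49275 = -0.004088
Head at (524761, 3461540) = 373.34 + (-0.003586)·(270) + (-0.004088)·(215) = 371.49 m.
That is lower than the 373.34 m at P-1, so the point is downgradient.

downgradient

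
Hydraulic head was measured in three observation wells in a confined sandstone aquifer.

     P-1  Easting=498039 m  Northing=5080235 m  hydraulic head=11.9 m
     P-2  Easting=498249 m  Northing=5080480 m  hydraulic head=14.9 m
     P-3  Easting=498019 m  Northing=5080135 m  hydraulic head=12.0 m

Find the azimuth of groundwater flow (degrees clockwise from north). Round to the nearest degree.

Three-point gradient (reference P-1): Δ to P-2 = (210, 245, +3.0), Δ to P-3 = (-20, -100, +0.1).
∂h/∂x = +0.02016, ∂h/∂y = -0.005031 (det = -16100).
Flow direction (−∇h) has components (-0.02016 E, +0.005031 N).
Azimuth = atan2(E, N) = atan2(-0.02016, +0.005031) = 284.0° ≈ 284°.

284°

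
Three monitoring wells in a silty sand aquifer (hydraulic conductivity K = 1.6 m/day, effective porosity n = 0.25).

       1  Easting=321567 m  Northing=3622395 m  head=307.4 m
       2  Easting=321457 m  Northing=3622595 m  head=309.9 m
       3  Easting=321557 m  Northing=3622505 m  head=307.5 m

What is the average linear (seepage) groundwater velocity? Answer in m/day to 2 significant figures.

With h = a·x + b·y + c and 1 as origin, the differences give:
  (-110)·a + 200·b = +2.5
  (-10)·a + 110·b = +0.1
Eliminate b (×110 and ×200, subtract): -10100·a = 255.00 → a = ∂h/∂x = -0.02525
Back-substitute: b = ∂h/∂y = -0.001386.
|∇h| = √(-0.02525² + -0.001386²) = 0.02529
Seepage velocity v = K·i/n = 1.6 × 0.02529 / 0.25 = 0.1619 m/day.

0.16 m/day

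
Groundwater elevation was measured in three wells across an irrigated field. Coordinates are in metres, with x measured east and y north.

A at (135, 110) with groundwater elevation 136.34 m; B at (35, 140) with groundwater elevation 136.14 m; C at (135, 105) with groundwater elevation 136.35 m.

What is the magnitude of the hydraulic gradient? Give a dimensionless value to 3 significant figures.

0.00244

With h = a·x + b·y + c and A as origin, the differences give:
  (-100)·a + 30·b = -0.20
  0·a + (-5)·b = +0.01
Eliminate b (×(-5) and ×30, subtract): 500·a = 0.700 → a = ∂h/∂x = +0.001400
Back-substitute: b = ∂h/∂y = -0.002000.
|∇h| = √(0.001400² + -0.002000²) = 0.002441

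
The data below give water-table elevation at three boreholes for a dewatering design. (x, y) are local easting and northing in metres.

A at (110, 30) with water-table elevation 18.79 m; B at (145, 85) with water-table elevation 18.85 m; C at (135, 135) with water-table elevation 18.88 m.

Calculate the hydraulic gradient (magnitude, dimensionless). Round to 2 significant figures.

Differences from A: to B (Δx, Δy, Δh) = (35, 55, +0.06); to C = (25, 105, +0.09).
Determinant of the coordinate differences = 35·105 − 25·55 = 2300.
∂h/∂x = [(+0.06)·105 − (+0.09)·55] / 2300 = +0.0005870
∂h/∂y = [35·(+0.09) − 25·(+0.06)] / 2300 = +0.0007174
|∇h| = √(0.0005870² + 0.0007174²) = 0.0009269

0.00093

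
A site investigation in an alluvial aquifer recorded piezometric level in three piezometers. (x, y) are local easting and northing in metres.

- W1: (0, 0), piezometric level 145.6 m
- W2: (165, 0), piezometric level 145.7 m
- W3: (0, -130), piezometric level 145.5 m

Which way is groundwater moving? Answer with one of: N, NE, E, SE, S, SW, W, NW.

SW

∂h/∂x = (145.7 − 145.6) / (165 − 0) = +0.0006061
∂h/∂y = (145.5 − 145.6) / (-130 − 0) = +0.0007692
Flow = −∇h = (-0.0006061 east, -0.0007692 north), which points southwest.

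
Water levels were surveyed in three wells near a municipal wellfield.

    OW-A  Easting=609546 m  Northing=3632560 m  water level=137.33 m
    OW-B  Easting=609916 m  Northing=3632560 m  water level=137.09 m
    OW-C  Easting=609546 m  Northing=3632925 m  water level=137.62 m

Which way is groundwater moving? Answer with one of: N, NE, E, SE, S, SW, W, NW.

SE

∂h/∂x = (137.09 − 137.33) / (609916 − 609546) = -0.0006486
∂h/∂y = (137.62 − 137.33) / (3632925 − 3632560) = +0.0007945
Flow = −∇h = (+0.0006486 east, -0.0007945 north), which points southeast.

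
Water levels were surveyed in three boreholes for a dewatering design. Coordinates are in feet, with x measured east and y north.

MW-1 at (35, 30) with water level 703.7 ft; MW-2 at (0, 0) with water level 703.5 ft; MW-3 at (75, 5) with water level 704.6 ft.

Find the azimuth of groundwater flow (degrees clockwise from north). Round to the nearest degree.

With h = a·x + b·y + c and MW-1 as origin, the differences give:
  (-35)·a + (-30)·b = -0.2
  40·a + (-25)·b = +0.9
Eliminate b (×(-25) and ×(-30), subtract): 2075·a = 32.00 → a = ∂h/∂x = +0.01542
Back-substitute: b = ∂h/∂y = -0.01133.
Flow direction (−∇h) has components (-0.01542 E, +0.01133 N).
Azimuth = atan2(E, N) = atan2(-0.01542, +0.01133) = 306.3° ≈ 306°.

306°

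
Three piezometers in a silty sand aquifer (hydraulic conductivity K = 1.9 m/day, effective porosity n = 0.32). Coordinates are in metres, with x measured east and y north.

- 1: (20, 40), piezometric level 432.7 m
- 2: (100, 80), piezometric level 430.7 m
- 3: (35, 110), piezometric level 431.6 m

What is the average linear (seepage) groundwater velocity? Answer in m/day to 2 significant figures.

0.13 m/day

Differences from 1: to 2 (Δx, Δy, Δh) = (80, 40, -2.0); to 3 = (15, 70, -1.1).
Determinant of the coordinate differences = 80·70 − 15·40 = 5000.
∂h/∂x = [(-2.0)·70 − (-1.1)·40] / 5000 = -0.01920
∂h/∂y = [80·(-1.1) − 15·(-2.0)] / 5000 = -0.01160
|∇h| = √(-0.01920² + -0.01160²) = 0.02243
Seepage velocity v = K·i/n = 1.9 × 0.02243 / 0.32 = 0.1332 m/day.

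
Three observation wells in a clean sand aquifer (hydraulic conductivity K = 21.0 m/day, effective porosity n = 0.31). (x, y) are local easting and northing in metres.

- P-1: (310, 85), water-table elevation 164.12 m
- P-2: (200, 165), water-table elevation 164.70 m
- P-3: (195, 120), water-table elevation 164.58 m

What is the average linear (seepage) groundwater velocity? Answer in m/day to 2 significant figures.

With h = a·x + b·y + c and P-1 as origin, the differences give:
  (-110)·a + 80·b = +0.58
  (-115)·a + 35·b = +0.46
Eliminate b (×35 and ×80, subtract): 5350·a = -16.500 → a = ∂h/∂x = -0.003084
Back-substitute: b = ∂h/∂y = +0.003009.
|∇h| = √(-0.003084² + 0.003009²) = 0.004309
Seepage velocity v = K·i/n = 21.0 × 0.004309 / 0.31 = 0.2919 m/day.

0.29 m/day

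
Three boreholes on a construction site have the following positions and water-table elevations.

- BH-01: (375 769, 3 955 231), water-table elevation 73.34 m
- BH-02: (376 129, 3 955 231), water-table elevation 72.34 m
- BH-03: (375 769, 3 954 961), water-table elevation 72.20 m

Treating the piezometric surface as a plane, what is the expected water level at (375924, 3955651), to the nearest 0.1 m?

74.7 m

∂h/∂x = (72.34 − 73.34) / (376129 − 375769) = -0.002778
∂h/∂y = (72.20 − 73.34) / (3954961 − 3955231) = +0.004222
h(375924, 3955651) = 73.34 + (-0.002778)·(155) + (+0.004222)·(420) = 73.34 -0.431 +1.773 = 74.683 m.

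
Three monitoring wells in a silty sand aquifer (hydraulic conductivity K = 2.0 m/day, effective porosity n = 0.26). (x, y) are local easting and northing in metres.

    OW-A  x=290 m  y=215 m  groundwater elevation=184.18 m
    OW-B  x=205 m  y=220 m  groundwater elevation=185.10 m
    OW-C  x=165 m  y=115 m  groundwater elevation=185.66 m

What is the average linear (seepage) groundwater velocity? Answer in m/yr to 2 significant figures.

31 m/yr

With h = a·x + b·y + c and OW-A as origin, the differences give:
  (-85)·a + 5·b = +0.92
  (-125)·a + (-100)·b = +1.48
Eliminate b (×(-100) and ×5, subtract): 9125·a = -99.400 → a = ∂h/∂x = -0.01089
Back-substitute: b = ∂h/∂y = -0.001184.
|∇h| = √(-0.01089² + -0.001184²) = 0.01095
Seepage velocity v = K·i/n = 2.0 × 0.01095 / 0.26 = 0.08423 m/day = 30.77 m/yr.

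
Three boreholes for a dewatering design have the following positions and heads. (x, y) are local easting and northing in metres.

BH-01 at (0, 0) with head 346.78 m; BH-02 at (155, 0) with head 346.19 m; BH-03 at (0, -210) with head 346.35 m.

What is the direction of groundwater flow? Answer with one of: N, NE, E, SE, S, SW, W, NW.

SE

∂h/∂x = (346.19 − 346.78) / (155 − 0) = -0.003806
∂h/∂y = (346.35 − 346.78) / (-210 − 0) = +0.002048
Flow = −∇h = (+0.003806 east, -0.002048 north), which points southeast.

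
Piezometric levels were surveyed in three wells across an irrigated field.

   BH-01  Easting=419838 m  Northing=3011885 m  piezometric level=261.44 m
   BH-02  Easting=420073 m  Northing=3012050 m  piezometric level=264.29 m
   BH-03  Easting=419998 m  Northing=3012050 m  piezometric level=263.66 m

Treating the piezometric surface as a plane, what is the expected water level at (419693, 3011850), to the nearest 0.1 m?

With h = a·x + b·y + c and BH-01 as origin, the differences give:
  235·a + 165·b = +2.85
  160·a + 165·b = +2.22
Eliminate b (×165 and ×165, subtract): 12375·a = 103.950 → a = ∂h/∂x = +0.008400
Back-substitute: b = ∂h/∂y = +0.005309.
h(419693, 3011850) = 261.44 + (+0.008400)·(-145) + (+0.005309)·(-35) = 261.44 -1.218 -0.186 = 260.036 m.

260.0 m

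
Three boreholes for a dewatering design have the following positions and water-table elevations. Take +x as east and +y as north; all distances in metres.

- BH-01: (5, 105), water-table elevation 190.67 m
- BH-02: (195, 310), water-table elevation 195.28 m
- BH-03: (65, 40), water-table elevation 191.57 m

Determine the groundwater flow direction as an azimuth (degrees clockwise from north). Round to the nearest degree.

258°

With h = a·x + b·y + c and BH-01 as origin, the differences give:
  190·a + 205·b = +4.61
  60·a + (-65)·b = +0.90
Eliminate b (×(-65) and ×205, subtract): -24650·a = -484.150 → a = ∂h/∂x = +0.01964
Back-substitute: b = ∂h/∂y = +0.004284.
Flow direction (−∇h) has components (-0.01964 E, -0.004284 N).
Azimuth = atan2(E, N) = atan2(-0.01964, -0.004284) = 257.7° ≈ 258°.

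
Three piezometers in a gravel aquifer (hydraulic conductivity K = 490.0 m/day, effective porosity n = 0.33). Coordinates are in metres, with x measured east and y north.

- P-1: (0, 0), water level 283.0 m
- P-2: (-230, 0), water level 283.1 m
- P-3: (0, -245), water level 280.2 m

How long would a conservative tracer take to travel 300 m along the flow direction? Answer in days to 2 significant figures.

18 days

∂h/∂x = (283.1 − 283.0) / (-230 − 0) = -0.0004348
∂h/∂y = (280.2 − 283.0) / (-245 − 0) = +0.01143
|∇h| = √(-0.0004348² + 0.01143²) = 0.01144
Seepage velocity v = K·i/n = 490.0 × 0.01144 / 0.33 = 16.99 m/day.
t = 300 / 16.99 = 17.66 days.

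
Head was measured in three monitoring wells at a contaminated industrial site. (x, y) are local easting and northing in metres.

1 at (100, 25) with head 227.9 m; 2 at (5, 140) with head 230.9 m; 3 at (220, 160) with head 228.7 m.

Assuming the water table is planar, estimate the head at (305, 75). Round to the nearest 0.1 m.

226.3 m

Three-point gradient (reference 1): Δ to 2 = (-95, 115, +3.0), Δ to 3 = (120, 135, +0.8).
∂h/∂x = -0.01176, ∂h/∂y = +0.01638 (det = -26625).
h(305, 75) = 227.9 + (-0.01176)·(205) + (+0.01638)·(50) = 227.9 -2.410 +0.819 = 226.309 m.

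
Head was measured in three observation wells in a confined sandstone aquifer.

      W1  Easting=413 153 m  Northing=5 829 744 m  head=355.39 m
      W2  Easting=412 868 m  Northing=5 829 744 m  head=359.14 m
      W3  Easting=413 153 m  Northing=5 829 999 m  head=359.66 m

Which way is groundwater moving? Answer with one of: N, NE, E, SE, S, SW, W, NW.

∂h/∂x = (359.14 − 355.39) / (412868 − 413153) = -0.01316
∂h/∂y = (359.66 − 355.39) / (5829999 − 5829744) = +0.01675
Flow = −∇h = (+0.01316 east, -0.01675 north), which points southeast.

SE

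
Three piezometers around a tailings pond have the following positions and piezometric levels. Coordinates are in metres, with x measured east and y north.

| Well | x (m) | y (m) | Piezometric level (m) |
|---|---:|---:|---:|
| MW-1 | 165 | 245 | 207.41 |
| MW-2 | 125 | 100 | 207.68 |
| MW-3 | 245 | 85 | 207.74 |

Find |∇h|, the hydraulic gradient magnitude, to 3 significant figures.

0.00195

With h = a·x + b·y + c and MW-1 as origin, the differences give:
  (-40)·a + (-145)·b = +0.27
  80·a + (-160)·b = +0.33
Eliminate b (×(-160) and ×(-145), subtract): 18000·a = 4.650 → a = ∂h/∂x = +0.0002583
Back-substitute: b = ∂h/∂y = -0.001933.
|∇h| = √(0.0002583² + -0.001933²) = 0.00195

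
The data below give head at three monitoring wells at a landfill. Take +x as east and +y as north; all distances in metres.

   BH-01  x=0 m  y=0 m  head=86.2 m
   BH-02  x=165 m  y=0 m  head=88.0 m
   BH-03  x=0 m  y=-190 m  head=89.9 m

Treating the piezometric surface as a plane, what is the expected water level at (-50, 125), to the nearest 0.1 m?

83.2 m

∂h/∂x = (88.0 − 86.2) / (165 − 0) = +0.01091
∂h/∂y = (89.9 − 86.2) / (-190 − 0) = -0.01947
h(-50, 125) = 86.2 + (+0.01091)·(-50) + (-0.01947)·(125) = 86.2 -0.545 -2.434 = 83.220 m.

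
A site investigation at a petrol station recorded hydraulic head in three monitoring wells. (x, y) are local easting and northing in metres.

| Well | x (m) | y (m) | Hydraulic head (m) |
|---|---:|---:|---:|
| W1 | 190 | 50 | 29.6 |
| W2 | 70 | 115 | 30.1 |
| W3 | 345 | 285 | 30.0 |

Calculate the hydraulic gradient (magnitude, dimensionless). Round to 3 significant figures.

Three-point gradient (reference W1): Δ to W2 = (-120, 65, +0.5), Δ to W3 = (155, 235, +0.4).
∂h/∂x = -0.002391, ∂h/∂y = +0.003279 (det = -38275).
|∇h| = √(-0.002391² + 0.003279²) = 0.004058

0.00406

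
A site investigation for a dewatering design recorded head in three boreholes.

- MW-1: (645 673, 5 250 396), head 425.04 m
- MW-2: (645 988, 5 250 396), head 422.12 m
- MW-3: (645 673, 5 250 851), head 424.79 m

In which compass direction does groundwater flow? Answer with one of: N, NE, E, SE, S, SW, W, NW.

∂h/∂x = (422.12 − 425.04) / (645988 − 645673) = -0.009270
∂h/∂y = (424.79 − 425.04) / (5250851 − 5250396) = -0.0005495
Flow = −∇h = (+0.009270 east, +0.0005495 north), which points east.

E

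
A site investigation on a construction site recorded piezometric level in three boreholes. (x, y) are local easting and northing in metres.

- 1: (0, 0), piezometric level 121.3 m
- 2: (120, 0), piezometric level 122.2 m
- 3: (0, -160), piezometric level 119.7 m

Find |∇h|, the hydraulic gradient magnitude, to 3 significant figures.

∂h/∂x = (122.2 − 121.3) / (120 − 0) = +0.007500
∂h/∂y = (119.7 − 121.3) / (-160 − 0) = +0.010000
|∇h| = √(0.007500² + 0.010000²) = 0.0125

0.0125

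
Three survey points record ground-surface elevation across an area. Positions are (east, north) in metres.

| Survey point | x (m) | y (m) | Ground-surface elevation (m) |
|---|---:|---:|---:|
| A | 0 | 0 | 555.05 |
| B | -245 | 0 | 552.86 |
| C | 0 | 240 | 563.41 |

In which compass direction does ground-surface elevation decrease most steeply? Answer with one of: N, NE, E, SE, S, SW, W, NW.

S

∂z/∂x = (552.86 − 555.05) / (-245 − 0) = +0.008939
∂z/∂y = (563.41 − 555.05) / (240 − 0) = +0.03483
Steepest decrease is along −∇f = (-0.008939 E, -0.03483 N) → south.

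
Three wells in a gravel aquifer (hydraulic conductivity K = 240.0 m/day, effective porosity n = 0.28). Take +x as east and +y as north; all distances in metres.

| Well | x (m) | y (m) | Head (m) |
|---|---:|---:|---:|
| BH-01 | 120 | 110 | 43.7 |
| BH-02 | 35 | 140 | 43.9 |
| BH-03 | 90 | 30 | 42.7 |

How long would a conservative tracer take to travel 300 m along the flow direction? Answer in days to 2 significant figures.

Three-point gradient (reference BH-01): Δ to BH-02 = (-85, 30, +0.2), Δ to BH-03 = (-30, -80, -1.0).
∂h/∂x = +0.001818, ∂h/∂y = +0.01182 (det = 7700).
|∇h| = √(0.001818² + 0.01182²) = 0.01196
Seepage velocity v = K·i/n = 240.0 × 0.01196 / 0.28 = 10.25 m/day.
t = 300 / 10.25 = 29.27 days.

29 days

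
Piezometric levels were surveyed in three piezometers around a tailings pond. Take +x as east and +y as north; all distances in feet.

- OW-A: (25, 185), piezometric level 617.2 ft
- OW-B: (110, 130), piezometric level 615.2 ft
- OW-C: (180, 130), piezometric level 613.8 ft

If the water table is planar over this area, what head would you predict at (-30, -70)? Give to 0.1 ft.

616.9 ft

Three-point gradient (reference OW-A): Δ to OW-B = (85, -55, -2.0), Δ to OW-C = (155, -55, -3.4).
∂h/∂x = -0.02000, ∂h/∂y = +0.005455 (det = 3850).
h(-30, -70) = 617.2 + (-0.02000)·(-55) + (+0.005455)·(-255) = 617.2 +1.100 -1.391 = 616.909 ft.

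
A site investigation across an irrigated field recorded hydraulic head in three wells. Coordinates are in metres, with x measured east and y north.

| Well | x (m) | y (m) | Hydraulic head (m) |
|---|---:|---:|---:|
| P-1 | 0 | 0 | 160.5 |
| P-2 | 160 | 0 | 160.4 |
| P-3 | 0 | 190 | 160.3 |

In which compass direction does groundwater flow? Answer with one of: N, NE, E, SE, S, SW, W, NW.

NE

∂h/∂x = (160.4 − 160.5) / (160 − 0) = -0.0006250
∂h/∂y = (160.3 − 160.5) / (190 − 0) = -0.001053
Flow = −∇h = (+0.0006250 east, +0.001053 north), which points northeast.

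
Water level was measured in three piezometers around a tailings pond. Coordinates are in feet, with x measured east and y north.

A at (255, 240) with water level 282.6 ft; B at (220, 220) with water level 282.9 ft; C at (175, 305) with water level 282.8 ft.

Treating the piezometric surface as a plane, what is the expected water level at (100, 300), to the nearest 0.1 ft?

283.3 ft

Three-point gradient (reference A): Δ to B = (-35, -20, +0.3), Δ to C = (-80, 65, +0.2).
∂h/∂x = -0.006065, ∂h/∂y = -0.004387 (det = -3875).
h(100, 300) = 282.6 + (-0.006065)·(-155) + (-0.004387)·(60) = 282.6 +0.940 -0.263 = 283.277 ft.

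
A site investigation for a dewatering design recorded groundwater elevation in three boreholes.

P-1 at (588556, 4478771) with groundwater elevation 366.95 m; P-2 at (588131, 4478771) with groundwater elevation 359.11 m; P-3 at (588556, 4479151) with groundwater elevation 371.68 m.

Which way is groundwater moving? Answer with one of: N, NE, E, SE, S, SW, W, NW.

SW

∂h/∂x = (359.11 − 366.95) / (588131 − 588556) = +0.01845
∂h/∂y = (371.68 − 366.95) / (4479151 − 4478771) = +0.01245
Flow = −∇h = (-0.01845 east, -0.01245 north), which points southwest.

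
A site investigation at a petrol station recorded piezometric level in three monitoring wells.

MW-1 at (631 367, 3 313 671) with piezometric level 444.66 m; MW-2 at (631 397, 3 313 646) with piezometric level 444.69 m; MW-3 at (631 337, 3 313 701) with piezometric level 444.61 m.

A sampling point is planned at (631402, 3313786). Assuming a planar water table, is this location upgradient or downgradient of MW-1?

Differences from MW-1: to MW-2 (Δx, Δy, Δh) = (30, -25, +0.03); to MW-3 = (-30, 30, -0.05).
Determinant of the coordinate differences = 30·30 − (-30)·(-25) = 150.
∂h/∂x = [(+0.03)·30 − (-0.05)·(-25)] / 150 = -0.002333
∂h/∂y = [30·(-0.05) − (-30)·(+0.03)] / 150 = -0.004000
Head at (631402, 3313786) = 444.66 + (-0.002333)·(35) + (-0.004000)·(115) = 444.12 m.
That is lower than the 444.66 m at MW-1, so the point is downgradient.

downgradient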